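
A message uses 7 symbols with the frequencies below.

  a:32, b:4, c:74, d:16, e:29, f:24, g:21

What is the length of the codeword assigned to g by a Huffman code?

Huffman merges, smallest pair first:
combine b(4), d(16) → 20
combine 20, g(21) → 41
combine f(24), e(29) → 53
combine a(32), 41 → 73
combine 53, 73 → 126
combine c(74), 126 → 200
The subtree containing g is merged 4 times, so code length = 4.

4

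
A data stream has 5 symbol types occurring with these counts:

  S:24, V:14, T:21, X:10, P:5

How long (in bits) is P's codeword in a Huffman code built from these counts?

Build the tree from the bottom:
merge P(5) and X(10): 15
merge V(14) and 15: 29
merge T(21) and S(24): 45
merge 29 and 45: 74
The subtree containing P is merged 3 times, so code length = 3.

3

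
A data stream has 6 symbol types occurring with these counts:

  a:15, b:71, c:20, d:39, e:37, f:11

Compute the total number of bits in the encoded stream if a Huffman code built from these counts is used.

Greedily combine the two least-frequent nodes:
merge f(11) and a(15): 26
merge c(20) and 26: 46
merge e(37) and d(39): 76
merge 46 and b(71): 117
merge 76 and 117: 193
Each symbol's bit-cost is frequency × depth; summing gives 458 bits (equivalently 26 + 46 + 76 + 117 + 193).

458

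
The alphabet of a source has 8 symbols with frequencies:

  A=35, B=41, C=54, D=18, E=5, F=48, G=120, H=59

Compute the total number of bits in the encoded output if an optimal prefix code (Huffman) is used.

Merge the two smallest weights repeatedly:
E(5) + D(18) → 23
23 + A(35) → 58
B(41) + F(48) → 89
C(54) + 58 → 112
H(59) + 89 → 148
112 + G(120) → 232
148 + 232 → 380
The encoded length is the sum of every internal node's weight: 23 + 58 + 89 + 112 + 148 + 232 + 380 = 1042 bits.

1042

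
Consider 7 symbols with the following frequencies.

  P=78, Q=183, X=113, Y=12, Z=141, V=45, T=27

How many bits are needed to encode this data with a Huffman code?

1483

Merge the two smallest weights repeatedly:
merge Y(12) and T(27): 39
merge 39 and V(45): 84
merge P(78) and 84: 162
merge X(113) and Z(141): 254
merge 162 and Q(183): 345
merge 254 and 345: 599
Total encoded bits = sum of merged weights = 39 + 84 + 162 + 254 + 345 + 599 = 1483.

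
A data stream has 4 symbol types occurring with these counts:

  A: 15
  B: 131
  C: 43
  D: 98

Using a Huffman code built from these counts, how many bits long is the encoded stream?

Greedily combine the two least-frequent nodes:
merge A(15) and C(43): 58
merge 58 and D(98): 156
merge B(131) and 156: 287
Each symbol's bit-cost is frequency × depth; summing gives 501 bits (equivalently 58 + 156 + 287).

501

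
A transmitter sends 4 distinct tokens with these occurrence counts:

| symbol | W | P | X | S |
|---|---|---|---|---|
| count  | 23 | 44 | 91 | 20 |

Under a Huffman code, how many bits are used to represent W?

3

Repeatedly merge the two smallest:
combine S(20), W(23) → 43
combine 43, P(44) → 87
combine 87, X(91) → 178
W sits 3 levels below the root, so its codeword is 3 bits.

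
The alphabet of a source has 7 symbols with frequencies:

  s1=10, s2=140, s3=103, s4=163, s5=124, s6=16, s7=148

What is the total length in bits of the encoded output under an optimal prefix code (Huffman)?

Greedily combine the two least-frequent nodes:
merge s1(10) and s6(16): 26
merge 26 and s3(103): 129
merge s5(124) and 129: 253
merge s2(140) and s7(148): 288
merge s4(163) and 253: 416
merge 288 and 416: 704
Each symbol's bit-cost is frequency × depth; summing gives 1816 bits (equivalently 26 + 129 + 253 + 288 + 416 + 704).

1816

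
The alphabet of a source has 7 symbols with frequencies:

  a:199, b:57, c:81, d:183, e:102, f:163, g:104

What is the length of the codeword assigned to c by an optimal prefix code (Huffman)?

Huffman merges, smallest pair first:
b(57) + c(81) → 138
e(102) + g(104) → 206
138 + f(163) → 301
d(183) + a(199) → 382
206 + 301 → 507
382 + 507 → 889
The subtree containing c is merged 4 times, so code length = 4.

4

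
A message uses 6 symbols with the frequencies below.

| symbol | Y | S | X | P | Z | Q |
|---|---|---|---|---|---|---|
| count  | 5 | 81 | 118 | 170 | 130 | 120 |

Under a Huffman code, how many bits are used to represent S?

Huffman merges, smallest pair first:
merge Y(5) and S(81): 86
merge 86 and X(118): 204
merge Q(120) and Z(130): 250
merge P(170) and 204: 374
merge 250 and 374: 624
S sits 4 levels below the root, so its codeword is 4 bits.

4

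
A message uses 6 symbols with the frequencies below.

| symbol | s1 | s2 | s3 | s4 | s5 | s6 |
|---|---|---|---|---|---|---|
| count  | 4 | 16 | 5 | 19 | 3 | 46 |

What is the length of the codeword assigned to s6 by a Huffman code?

1

Repeatedly merge the two smallest:
merge s5(3) and s1(4): 7
merge s3(5) and 7: 12
merge 12 and s2(16): 28
merge s4(19) and 28: 47
merge s6(46) and 47: 93
s6 is a child of the root — depth 1, so its codeword is a single bit.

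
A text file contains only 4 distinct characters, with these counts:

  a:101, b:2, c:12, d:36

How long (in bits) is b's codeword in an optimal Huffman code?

Huffman merges, smallest pair first:
combine b(2), c(12) → 14
combine 14, d(36) → 50
combine 50, a(101) → 151
The subtree containing b is merged 3 times, so code length = 3.

3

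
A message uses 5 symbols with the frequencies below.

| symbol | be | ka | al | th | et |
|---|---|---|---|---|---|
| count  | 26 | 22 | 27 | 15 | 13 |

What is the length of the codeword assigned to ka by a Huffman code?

2

Build the tree from the bottom:
combine et(13), th(15) → 28
combine ka(22), be(26) → 48
combine al(27), 28 → 55
combine 48, 55 → 103
ka sits 2 levels below the root, so its codeword is 2 bits.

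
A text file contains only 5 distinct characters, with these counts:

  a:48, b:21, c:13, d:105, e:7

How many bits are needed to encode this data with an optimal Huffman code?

344

Build the Huffman tree bottom-up:
merge e(7) and c(13): 20
merge 20 and b(21): 41
merge 41 and a(48): 89
merge 89 and d(105): 194
The encoded length is the sum of every internal node's weight: 20 + 41 + 89 + 194 = 344 bits.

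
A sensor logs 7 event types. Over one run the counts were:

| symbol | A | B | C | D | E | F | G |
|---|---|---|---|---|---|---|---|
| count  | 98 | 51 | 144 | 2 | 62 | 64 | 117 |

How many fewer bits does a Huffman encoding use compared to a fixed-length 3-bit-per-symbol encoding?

Fixed-length: 3 bits × 538 symbols = 1614 bits.
Huffman merges:
D(2) + B(51) → 53
53 + E(62) → 115
F(64) + A(98) → 162
115 + G(117) → 232
C(144) + 162 → 306
232 + 306 → 538
Huffman total = 53 + 115 + 162 + 232 + 306 + 538 = 1406 bits.
Saving = 1614 − 1406 = 208 bits.

208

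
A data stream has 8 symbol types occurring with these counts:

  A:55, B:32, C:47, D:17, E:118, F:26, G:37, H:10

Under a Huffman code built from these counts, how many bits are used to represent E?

2

Build the tree from the bottom:
H(10) + D(17) → 27
F(26) + 27 → 53
B(32) + G(37) → 69
C(47) + 53 → 100
A(55) + 69 → 124
100 + E(118) → 218
124 + 218 → 342
E sits 2 levels below the root, so its codeword is 2 bits.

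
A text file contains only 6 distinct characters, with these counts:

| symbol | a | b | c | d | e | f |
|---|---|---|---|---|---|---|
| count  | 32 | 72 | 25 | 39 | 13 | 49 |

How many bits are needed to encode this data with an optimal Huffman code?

568

Merge the two smallest weights repeatedly:
combine e(13), c(25) → 38
combine a(32), 38 → 70
combine d(39), f(49) → 88
combine 70, b(72) → 142
combine 88, 142 → 230
Each symbol's bit-cost is frequency × depth; summing gives 568 bits (equivalently 38 + 70 + 88 + 142 + 230).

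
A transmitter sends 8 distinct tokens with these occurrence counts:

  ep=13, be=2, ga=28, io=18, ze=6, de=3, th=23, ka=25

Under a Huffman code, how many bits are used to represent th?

Repeatedly merge the two smallest:
combine be(2), de(3) → 5
combine 5, ze(6) → 11
combine 11, ep(13) → 24
combine io(18), th(23) → 41
combine 24, ka(25) → 49
combine ga(28), 41 → 69
combine 49, 69 → 118
The subtree containing th is merged 3 times, so code length = 3.

3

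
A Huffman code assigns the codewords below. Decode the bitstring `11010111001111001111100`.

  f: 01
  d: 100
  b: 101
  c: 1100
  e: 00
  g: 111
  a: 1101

afcgdgc

Read left to right; each codeword is recognised as soon as it completes (prefix code):
  1101→a | 01→f | 1100→c | 111→g | 100→d | 111→g | 1100→c
Decoded message: afcgdgc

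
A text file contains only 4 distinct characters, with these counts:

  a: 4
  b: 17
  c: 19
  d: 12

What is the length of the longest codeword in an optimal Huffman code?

Merge the two lowest-weight nodes at each step:
merge a(4) and d(12): 16
merge 16 and b(17): 33
merge c(19) and 33: 52
The rarest symbols sit at the bottom; the longest codeword is 3 bits.

3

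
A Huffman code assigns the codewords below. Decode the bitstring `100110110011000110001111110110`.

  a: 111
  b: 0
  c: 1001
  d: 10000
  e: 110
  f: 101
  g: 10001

Read left to right; each codeword is recognised as soon as it completes (prefix code):
  1001→c | 101→f | 1001→c | 10001→g | 10001→g | 111→a | 110→e | 110→e
Decoded message: cfcggaee

cfcggaee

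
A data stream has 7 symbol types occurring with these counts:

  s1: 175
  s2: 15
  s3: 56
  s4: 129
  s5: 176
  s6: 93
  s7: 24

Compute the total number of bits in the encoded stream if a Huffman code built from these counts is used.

Merge the two smallest weights repeatedly:
s2(15) + s7(24) → 39
39 + s3(56) → 95
s6(93) + 95 → 188
s4(129) + s1(175) → 304
s5(176) + 188 → 364
304 + 364 → 668
The encoded length is the sum of every internal node's weight: 39 + 95 + 188 + 304 + 364 + 668 = 1658 bits.

1658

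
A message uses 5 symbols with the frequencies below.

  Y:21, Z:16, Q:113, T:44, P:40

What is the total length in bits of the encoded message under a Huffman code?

Merge the two smallest weights repeatedly:
combine Z(16), Y(21) → 37
combine 37, P(40) → 77
combine T(44), 77 → 121
combine Q(113), 121 → 234
The encoded length is the sum of every internal node's weight: 37 + 77 + 121 + 234 = 469 bits.

469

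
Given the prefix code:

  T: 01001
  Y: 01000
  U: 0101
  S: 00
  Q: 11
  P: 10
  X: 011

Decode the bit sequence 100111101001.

PXQT

Read left to right; each codeword is recognised as soon as it completes (prefix code):
  10→P | 011→X | 11→Q | 01001→T
Decoded message: PXQT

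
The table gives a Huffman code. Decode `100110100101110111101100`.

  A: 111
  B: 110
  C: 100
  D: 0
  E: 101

Read left to right; each codeword is recognised as soon as it completes (prefix code):
  100→C | 110→B | 100→C | 101→E | 110→B | 111→A | 101→E | 100→C
Decoded message: CBCEBAEC

CBCEBAEC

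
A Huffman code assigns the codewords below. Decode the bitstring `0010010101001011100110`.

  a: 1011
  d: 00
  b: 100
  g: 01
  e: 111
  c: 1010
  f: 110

dbcbabf

Read left to right; each codeword is recognised as soon as it completes (prefix code):
  00→d | 100→b | 1010→c | 100→b | 1011→a | 100→b | 110→f
Decoded message: dbcbabf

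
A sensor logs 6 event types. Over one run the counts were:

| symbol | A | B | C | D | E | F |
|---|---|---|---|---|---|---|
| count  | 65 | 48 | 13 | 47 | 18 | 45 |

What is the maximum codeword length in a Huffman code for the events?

4

Merge the two lowest-weight nodes at each step:
C(13) + E(18) → 31
31 + F(45) → 76
D(47) + B(48) → 95
A(65) + 76 → 141
95 + 141 → 236
The first pair merged (C, E) ends up deepest, at depth 4.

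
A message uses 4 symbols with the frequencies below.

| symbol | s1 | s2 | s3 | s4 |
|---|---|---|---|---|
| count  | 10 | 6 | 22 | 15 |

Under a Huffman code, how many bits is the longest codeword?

Merge the two lowest-weight nodes at each step:
combine s2(6), s1(10) → 16
combine s4(15), 16 → 31
combine s3(22), 31 → 53
Maximum depth reached is 3.

3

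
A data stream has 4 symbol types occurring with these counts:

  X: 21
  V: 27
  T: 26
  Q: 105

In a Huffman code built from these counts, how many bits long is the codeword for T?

Repeatedly merge the two smallest:
merge X(21) and T(26): 47
merge V(27) and 47: 74
merge 74 and Q(105): 179
The subtree containing T is merged 3 times, so code length = 3.

3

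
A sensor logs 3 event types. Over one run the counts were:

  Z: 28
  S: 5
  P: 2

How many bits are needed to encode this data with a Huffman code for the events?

Merge the two smallest weights repeatedly:
combine P(2), S(5) → 7
combine 7, Z(28) → 35
Total encoded bits = sum of merged weights = 7 + 35 = 42.

42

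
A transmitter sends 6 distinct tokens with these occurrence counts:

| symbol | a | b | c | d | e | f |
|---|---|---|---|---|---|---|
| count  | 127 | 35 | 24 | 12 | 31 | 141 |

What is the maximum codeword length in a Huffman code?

Merge the two lowest-weight nodes at each step:
d(12) + c(24) → 36
e(31) + b(35) → 66
36 + 66 → 102
102 + a(127) → 229
f(141) + 229 → 370
The first pair merged (d, c) ends up deepest, at depth 4.

4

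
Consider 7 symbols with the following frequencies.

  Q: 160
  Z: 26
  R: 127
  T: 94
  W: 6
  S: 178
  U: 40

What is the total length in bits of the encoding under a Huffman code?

1532

Build the Huffman tree bottom-up:
combine W(6), Z(26) → 32
combine 32, U(40) → 72
combine 72, T(94) → 166
combine R(127), Q(160) → 287
combine 166, S(178) → 344
combine 287, 344 → 631
Total encoded bits = sum of merged weights = 32 + 72 + 166 + 287 + 344 + 631 = 1532.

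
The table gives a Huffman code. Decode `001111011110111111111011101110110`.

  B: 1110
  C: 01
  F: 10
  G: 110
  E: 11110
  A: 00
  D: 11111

Read left to right; each codeword is recognised as soon as it completes (prefix code):
  00→A | 11110→E | 11110→E | 11111→D | 11110→E | 1110→B | 1110→B | 110→G
Decoded message: AEEDEBBG

AEEDEBBG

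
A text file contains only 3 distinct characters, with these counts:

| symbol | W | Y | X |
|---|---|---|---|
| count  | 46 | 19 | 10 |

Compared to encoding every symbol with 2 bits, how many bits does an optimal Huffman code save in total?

46

Fixed-length: 2 bits × 75 symbols = 150 bits.
Huffman merges:
combine X(10), Y(19) → 29
combine 29, W(46) → 75
Huffman total = 29 + 75 = 104 bits.
Saving = 150 − 104 = 46 bits.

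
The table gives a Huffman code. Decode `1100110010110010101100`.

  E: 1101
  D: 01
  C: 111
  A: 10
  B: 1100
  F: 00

Read left to right; each codeword is recognised as soon as it completes (prefix code):
  1100→B | 1100→B | 10→A | 1100→B | 10→A | 10→A | 1100→B
Decoded message: BBABAAB

BBABAAB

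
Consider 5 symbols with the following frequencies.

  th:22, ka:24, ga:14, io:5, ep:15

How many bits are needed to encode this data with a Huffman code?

Build the Huffman tree bottom-up:
merge io(5) and ga(14): 19
merge ep(15) and 19: 34
merge th(22) and ka(24): 46
merge 34 and 46: 80
Each symbol's bit-cost is frequency × depth; summing gives 179 bits (equivalently 19 + 34 + 46 + 80).

179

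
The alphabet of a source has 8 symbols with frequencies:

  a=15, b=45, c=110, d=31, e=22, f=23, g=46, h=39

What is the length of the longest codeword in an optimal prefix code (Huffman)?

Merge the two lowest-weight nodes at each step:
merge a(15) and e(22): 37
merge f(23) and d(31): 54
merge 37 and h(39): 76
merge b(45) and g(46): 91
merge 54 and 76: 130
merge 91 and c(110): 201
merge 130 and 201: 331
Maximum depth reached is 4.

4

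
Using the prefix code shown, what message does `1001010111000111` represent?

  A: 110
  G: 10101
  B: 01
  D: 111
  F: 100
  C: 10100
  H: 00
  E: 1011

Read left to right; each codeword is recognised as soon as it completes (prefix code):
  100→F | 10101→G | 110→A | 00→H | 111→D
Decoded message: FGAHD

FGAHD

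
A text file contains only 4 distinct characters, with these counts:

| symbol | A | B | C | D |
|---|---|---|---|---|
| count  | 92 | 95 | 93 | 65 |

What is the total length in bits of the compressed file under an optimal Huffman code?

690

Build the Huffman tree bottom-up:
merge D(65) and A(92): 157
merge C(93) and B(95): 188
merge 157 and 188: 345
Each symbol's bit-cost is frequency × depth; summing gives 690 bits (equivalently 157 + 188 + 345).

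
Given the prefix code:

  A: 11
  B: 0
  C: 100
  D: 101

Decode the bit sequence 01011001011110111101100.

Read left to right; each codeword is recognised as soon as it completes (prefix code):
  0→B | 101→D | 100→C | 101→D | 11→A | 101→D | 11→A | 101→D | 100→C
Decoded message: BDCDADADC

BDCDADADC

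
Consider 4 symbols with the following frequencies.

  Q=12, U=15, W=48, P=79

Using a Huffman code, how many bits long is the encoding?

256

Build the Huffman tree bottom-up:
Q(12) + U(15) → 27
27 + W(48) → 75
75 + P(79) → 154
Each symbol's bit-cost is frequency × depth; summing gives 256 bits (equivalently 27 + 75 + 154).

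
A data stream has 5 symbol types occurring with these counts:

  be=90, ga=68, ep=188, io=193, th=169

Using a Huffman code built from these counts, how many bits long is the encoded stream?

1574

Greedily combine the two least-frequent nodes:
combine ga(68), be(90) → 158
combine 158, th(169) → 327
combine ep(188), io(193) → 381
combine 327, 381 → 708
The encoded length is the sum of every internal node's weight: 158 + 327 + 381 + 708 = 1574 bits.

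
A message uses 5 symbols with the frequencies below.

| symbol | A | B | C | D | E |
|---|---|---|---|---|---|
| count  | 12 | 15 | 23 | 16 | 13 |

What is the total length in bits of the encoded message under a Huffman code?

183

Greedily combine the two least-frequent nodes:
merge A(12) and E(13): 25
merge B(15) and D(16): 31
merge C(23) and 25: 48
merge 31 and 48: 79
The encoded length is the sum of every internal node's weight: 25 + 31 + 48 + 79 = 183 bits.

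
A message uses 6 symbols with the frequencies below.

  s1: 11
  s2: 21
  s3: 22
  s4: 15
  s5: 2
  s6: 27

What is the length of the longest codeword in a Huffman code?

4

Merge the two lowest-weight nodes at each step:
combine s5(2), s1(11) → 13
combine 13, s4(15) → 28
combine s2(21), s3(22) → 43
combine s6(27), 28 → 55
combine 43, 55 → 98
The rarest symbols sit at the bottom; the longest codeword is 4 bits.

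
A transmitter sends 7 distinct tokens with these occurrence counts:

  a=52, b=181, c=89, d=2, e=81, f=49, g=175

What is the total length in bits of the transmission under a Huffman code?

Merge the two smallest weights repeatedly:
merge d(2) and f(49): 51
merge 51 and a(52): 103
merge e(81) and c(89): 170
merge 103 and 170: 273
merge g(175) and b(181): 356
merge 273 and 356: 629
Total encoded bits = sum of merged weights = 51 + 103 + 170 + 273 + 356 + 629 = 1582.

1582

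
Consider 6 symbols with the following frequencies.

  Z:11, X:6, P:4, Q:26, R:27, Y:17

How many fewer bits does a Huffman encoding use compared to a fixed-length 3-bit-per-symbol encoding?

60

Fixed-length: 3 bits × 91 symbols = 273 bits.
Huffman merges:
merge P(4) and X(6): 10
merge 10 and Z(11): 21
merge Y(17) and 21: 38
merge Q(26) and R(27): 53
merge 38 and 53: 91
Huffman total = 10 + 21 + 38 + 53 + 91 = 213 bits.
Saving = 273 − 213 = 60 bits.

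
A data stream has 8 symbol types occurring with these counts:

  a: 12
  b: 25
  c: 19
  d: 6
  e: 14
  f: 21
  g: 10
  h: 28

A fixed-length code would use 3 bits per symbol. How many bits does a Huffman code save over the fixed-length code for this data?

12

Fixed-length: 3 bits × 135 symbols = 405 bits.
Huffman merges:
merge d(6) and g(10): 16
merge a(12) and e(14): 26
merge 16 and c(19): 35
merge f(21) and b(25): 46
merge 26 and h(28): 54
merge 35 and 46: 81
merge 54 and 81: 135
Huffman total = 16 + 26 + 35 + 46 + 54 + 81 + 135 = 393 bits.
Saving = 405 − 393 = 12 bits.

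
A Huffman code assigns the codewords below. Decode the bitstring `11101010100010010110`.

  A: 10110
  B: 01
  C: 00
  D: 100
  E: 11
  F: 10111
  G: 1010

EGGCDA

Read left to right; each codeword is recognised as soon as it completes (prefix code):
  11→E | 1010→G | 1010→G | 00→C | 100→D | 10110→A
Decoded message: EGGCDA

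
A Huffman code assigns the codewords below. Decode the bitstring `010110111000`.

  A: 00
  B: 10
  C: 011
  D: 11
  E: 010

EDCBA

Read left to right; each codeword is recognised as soon as it completes (prefix code):
  010→E | 11→D | 011→C | 10→B | 00→A
Decoded message: EDCBA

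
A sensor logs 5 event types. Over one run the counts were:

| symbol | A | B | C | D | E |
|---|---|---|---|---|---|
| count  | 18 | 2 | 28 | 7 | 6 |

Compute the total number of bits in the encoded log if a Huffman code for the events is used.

117

Greedily combine the two least-frequent nodes:
B(2) + E(6) → 8
D(7) + 8 → 15
15 + A(18) → 33
C(28) + 33 → 61
The encoded length is the sum of every internal node's weight: 8 + 15 + 33 + 61 = 117 bits.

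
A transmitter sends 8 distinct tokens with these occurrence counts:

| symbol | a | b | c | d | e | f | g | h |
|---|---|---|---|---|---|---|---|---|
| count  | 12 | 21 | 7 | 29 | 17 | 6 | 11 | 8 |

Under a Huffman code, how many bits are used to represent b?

Build the tree from the bottom:
merge f(6) and c(7): 13
merge h(8) and g(11): 19
merge a(12) and 13: 25
merge e(17) and 19: 36
merge b(21) and 25: 46
merge d(29) and 36: 65
merge 46 and 65: 111
b sits 2 levels below the root, so its codeword is 2 bits.

2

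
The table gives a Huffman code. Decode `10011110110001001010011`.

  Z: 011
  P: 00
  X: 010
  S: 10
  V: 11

Read left to right; each codeword is recognised as soon as it completes (prefix code):
  10→S | 011→Z | 11→V | 011→Z | 00→P | 010→X | 010→X | 10→S | 011→Z
Decoded message: SZVZPXXSZ

SZVZPXXSZ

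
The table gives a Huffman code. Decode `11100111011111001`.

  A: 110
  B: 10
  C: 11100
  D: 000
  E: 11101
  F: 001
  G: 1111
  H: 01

Read left to right; each codeword is recognised as soon as it completes (prefix code):
  11100→C | 11101→E | 1111→G | 001→F
Decoded message: CEGF

CEGF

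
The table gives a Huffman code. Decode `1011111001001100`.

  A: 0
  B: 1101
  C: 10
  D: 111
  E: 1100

Read left to right; each codeword is recognised as soon as it completes (prefix code):
  10→C | 111→D | 1100→E | 10→C | 0→A | 1100→E
Decoded message: CDECAE

CDECAE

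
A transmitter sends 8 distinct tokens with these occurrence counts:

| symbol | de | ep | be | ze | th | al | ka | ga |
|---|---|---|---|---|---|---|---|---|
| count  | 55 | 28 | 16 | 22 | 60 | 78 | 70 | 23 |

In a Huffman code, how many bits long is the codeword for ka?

Build the tree from the bottom:
merge be(16) and ze(22): 38
merge ga(23) and ep(28): 51
merge 38 and 51: 89
merge de(55) and th(60): 115
merge ka(70) and al(78): 148
merge 89 and 115: 204
merge 148 and 204: 352
ka sits 2 levels below the root, so its codeword is 2 bits.

2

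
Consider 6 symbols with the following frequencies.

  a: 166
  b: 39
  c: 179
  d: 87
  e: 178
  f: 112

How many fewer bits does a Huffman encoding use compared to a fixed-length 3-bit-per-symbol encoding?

Fixed-length: 3 bits × 761 symbols = 2283 bits.
Huffman merges:
merge b(39) and d(87): 126
merge f(112) and 126: 238
merge a(166) and e(178): 344
merge c(179) and 238: 417
merge 344 and 417: 761
Huffman total = 126 + 238 + 344 + 417 + 761 = 1886 bits.
Saving = 2283 − 1886 = 397 bits.

397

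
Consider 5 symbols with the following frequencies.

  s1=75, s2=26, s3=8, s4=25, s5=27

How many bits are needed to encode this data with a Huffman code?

333

Build the Huffman tree bottom-up:
s3(8) + s4(25) → 33
s2(26) + s5(27) → 53
33 + 53 → 86
s1(75) + 86 → 161
Total encoded bits = sum of merged weights = 33 + 53 + 86 + 161 = 333.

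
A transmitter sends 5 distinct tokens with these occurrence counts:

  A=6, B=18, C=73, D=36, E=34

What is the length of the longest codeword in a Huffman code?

4

Merge the two lowest-weight nodes at each step:
merge A(6) and B(18): 24
merge 24 and E(34): 58
merge D(36) and 58: 94
merge C(73) and 94: 167
The first pair merged (A, B) ends up deepest, at depth 4.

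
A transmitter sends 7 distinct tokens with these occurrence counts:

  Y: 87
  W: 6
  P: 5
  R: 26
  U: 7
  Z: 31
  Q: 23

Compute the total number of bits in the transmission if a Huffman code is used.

410

Merge the two smallest weights repeatedly:
combine P(5), W(6) → 11
combine U(7), 11 → 18
combine 18, Q(23) → 41
combine R(26), Z(31) → 57
combine 41, 57 → 98
combine Y(87), 98 → 185
The encoded length is the sum of every internal node's weight: 11 + 18 + 41 + 57 + 98 + 185 = 410 bits.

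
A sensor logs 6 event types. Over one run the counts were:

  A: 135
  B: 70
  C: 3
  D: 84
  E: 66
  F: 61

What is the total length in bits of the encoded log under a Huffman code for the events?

1032

Greedily combine the two least-frequent nodes:
merge C(3) and F(61): 64
merge 64 and E(66): 130
merge B(70) and D(84): 154
merge 130 and A(135): 265
merge 154 and 265: 419
The encoded length is the sum of every internal node's weight: 64 + 130 + 154 + 265 + 419 = 1032 bits.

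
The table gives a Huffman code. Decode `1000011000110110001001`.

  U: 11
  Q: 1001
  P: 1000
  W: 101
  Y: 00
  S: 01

Read left to right; each codeword is recognised as soon as it completes (prefix code):
  1000→P | 01→S | 1000→P | 11→U | 01→S | 1000→P | 1001→Q
Decoded message: PSPUSPQ

PSPUSPQ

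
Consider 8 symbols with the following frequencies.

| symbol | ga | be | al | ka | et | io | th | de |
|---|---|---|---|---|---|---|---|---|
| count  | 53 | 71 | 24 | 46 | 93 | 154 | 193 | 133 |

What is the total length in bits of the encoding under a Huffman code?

Build the Huffman tree bottom-up:
al(24) + ka(46) → 70
ga(53) + 70 → 123
be(71) + et(93) → 164
123 + de(133) → 256
io(154) + 164 → 318
th(193) + 256 → 449
318 + 449 → 767
The encoded length is the sum of every internal node's weight: 70 + 123 + 164 + 256 + 318 + 449 + 767 = 2147 bits.

2147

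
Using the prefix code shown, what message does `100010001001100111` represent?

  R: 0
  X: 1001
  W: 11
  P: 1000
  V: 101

Read left to right; each codeword is recognised as soon as it completes (prefix code):
  1000→P | 1000→P | 1001→X | 1001→X | 11→W
Decoded message: PPXXW

PPXXW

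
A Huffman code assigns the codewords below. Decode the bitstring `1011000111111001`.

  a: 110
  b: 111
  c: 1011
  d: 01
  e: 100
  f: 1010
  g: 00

Read left to right; each codeword is recognised as soon as it completes (prefix code):
  1011→c | 00→g | 01→d | 111→b | 110→a | 01→d
Decoded message: cgdbad

cgdbad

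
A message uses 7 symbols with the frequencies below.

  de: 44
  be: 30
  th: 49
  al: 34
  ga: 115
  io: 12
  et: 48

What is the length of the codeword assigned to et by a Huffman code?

Huffman merges, smallest pair first:
combine io(12), be(30) → 42
combine al(34), 42 → 76
combine de(44), et(48) → 92
combine th(49), 76 → 125
combine 92, ga(115) → 207
combine 125, 207 → 332
The subtree containing et is merged 3 times, so code length = 3.

3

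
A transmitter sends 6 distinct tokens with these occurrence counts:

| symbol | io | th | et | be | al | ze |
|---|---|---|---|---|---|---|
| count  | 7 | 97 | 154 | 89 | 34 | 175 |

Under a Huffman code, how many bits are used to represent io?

Build the tree from the bottom:
io(7) + al(34) → 41
41 + be(89) → 130
th(97) + 130 → 227
et(154) + ze(175) → 329
227 + 329 → 556
io sits 4 levels below the root, so its codeword is 4 bits.

4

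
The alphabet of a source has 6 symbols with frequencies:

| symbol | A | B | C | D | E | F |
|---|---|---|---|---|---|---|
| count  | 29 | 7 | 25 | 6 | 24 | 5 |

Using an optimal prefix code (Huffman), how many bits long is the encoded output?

221

Greedily combine the two least-frequent nodes:
combine F(5), D(6) → 11
combine B(7), 11 → 18
combine 18, E(24) → 42
combine C(25), A(29) → 54
combine 42, 54 → 96
The encoded length is the sum of every internal node's weight: 11 + 18 + 42 + 54 + 96 = 221 bits.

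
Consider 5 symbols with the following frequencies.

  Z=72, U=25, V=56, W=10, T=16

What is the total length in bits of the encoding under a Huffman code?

363

Merge the two smallest weights repeatedly:
W(10) + T(16) → 26
U(25) + 26 → 51
51 + V(56) → 107
Z(72) + 107 → 179
Total encoded bits = sum of merged weights = 26 + 51 + 107 + 179 = 363.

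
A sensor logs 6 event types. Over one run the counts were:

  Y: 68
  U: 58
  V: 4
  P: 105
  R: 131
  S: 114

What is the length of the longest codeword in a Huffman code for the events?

Merge the two lowest-weight nodes at each step:
merge V(4) and U(58): 62
merge 62 and Y(68): 130
merge P(105) and S(114): 219
merge 130 and R(131): 261
merge 219 and 261: 480
The first pair merged (V, U) ends up deepest, at depth 4.

4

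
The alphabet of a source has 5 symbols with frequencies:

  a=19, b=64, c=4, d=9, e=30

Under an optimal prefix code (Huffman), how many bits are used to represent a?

3

Huffman merges, smallest pair first:
c(4) + d(9) → 13
13 + a(19) → 32
e(30) + 32 → 62
62 + b(64) → 126
The subtree containing a is merged 3 times, so code length = 3.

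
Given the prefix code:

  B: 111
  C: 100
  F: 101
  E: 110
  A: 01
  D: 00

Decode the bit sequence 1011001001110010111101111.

Read left to right; each codeword is recognised as soon as it completes (prefix code):
  101→F | 100→C | 100→C | 111→B | 00→D | 101→F | 111→B | 01→A | 111→B
Decoded message: FCCBDFBAB

FCCBDFBAB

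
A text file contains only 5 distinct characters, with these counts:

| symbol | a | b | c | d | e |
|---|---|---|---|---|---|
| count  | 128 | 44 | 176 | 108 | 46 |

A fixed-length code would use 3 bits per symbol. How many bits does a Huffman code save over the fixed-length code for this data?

412

Fixed-length: 3 bits × 502 symbols = 1506 bits.
Huffman merges:
combine b(44), e(46) → 90
combine 90, d(108) → 198
combine a(128), c(176) → 304
combine 198, 304 → 502
Huffman total = 90 + 198 + 304 + 502 = 1094 bits.
Saving = 1506 − 1094 = 412 bits.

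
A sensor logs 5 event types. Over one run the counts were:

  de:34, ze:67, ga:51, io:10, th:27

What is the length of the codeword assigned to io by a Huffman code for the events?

Build the tree from the bottom:
combine io(10), th(27) → 37
combine de(34), 37 → 71
combine ga(51), ze(67) → 118
combine 71, 118 → 189
io's leaf is at depth 3, giving a 3-bit codeword.

3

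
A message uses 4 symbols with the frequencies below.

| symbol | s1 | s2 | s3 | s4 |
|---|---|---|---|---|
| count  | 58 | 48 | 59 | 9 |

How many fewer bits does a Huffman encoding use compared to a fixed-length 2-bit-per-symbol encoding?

Fixed-length: 2 bits × 174 symbols = 348 bits.
Huffman merges:
s4(9) + s2(48) → 57
57 + s1(58) → 115
s3(59) + 115 → 174
Huffman total = 57 + 115 + 174 = 346 bits.
Saving = 348 − 346 = 2 bits.

2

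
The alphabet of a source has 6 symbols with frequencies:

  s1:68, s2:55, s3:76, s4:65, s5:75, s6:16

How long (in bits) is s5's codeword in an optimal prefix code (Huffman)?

2

Build the tree from the bottom:
s6(16) + s2(55) → 71
s4(65) + s1(68) → 133
71 + s5(75) → 146
s3(76) + 133 → 209
146 + 209 → 355
s5 sits 2 levels below the root, so its codeword is 2 bits.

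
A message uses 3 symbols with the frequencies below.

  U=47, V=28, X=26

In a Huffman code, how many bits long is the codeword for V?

2

Build the tree from the bottom:
merge X(26) and V(28): 54
merge U(47) and 54: 101
V's leaf is at depth 2, giving a 2-bit codeword.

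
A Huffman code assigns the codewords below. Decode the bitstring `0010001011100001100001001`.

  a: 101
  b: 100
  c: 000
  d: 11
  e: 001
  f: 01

ecadcfbee

Read left to right; each codeword is recognised as soon as it completes (prefix code):
  001→e | 000→c | 101→a | 11→d | 000→c | 01→f | 100→b | 001→e | 001→e
Decoded message: ecadcfbee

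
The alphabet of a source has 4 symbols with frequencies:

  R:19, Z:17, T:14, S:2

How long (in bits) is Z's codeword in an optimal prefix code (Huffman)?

Build the tree from the bottom:
combine S(2), T(14) → 16
combine 16, Z(17) → 33
combine R(19), 33 → 52
Z's leaf is at depth 2, giving a 2-bit codeword.

2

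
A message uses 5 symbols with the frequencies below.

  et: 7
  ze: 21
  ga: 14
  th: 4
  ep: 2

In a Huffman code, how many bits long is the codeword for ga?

2

Repeatedly merge the two smallest:
combine ep(2), th(4) → 6
combine 6, et(7) → 13
combine 13, ga(14) → 27
combine ze(21), 27 → 48
The subtree containing ga is merged 2 times, so code length = 2.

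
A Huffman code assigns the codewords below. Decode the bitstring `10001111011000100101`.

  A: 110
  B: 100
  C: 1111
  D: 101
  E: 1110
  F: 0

Read left to right; each codeword is recognised as soon as it completes (prefix code):
  100→B | 0→F | 1111→C | 0→F | 110→A | 0→F | 0→F | 100→B | 101→D
Decoded message: BFCFAFFBD

BFCFAFFBD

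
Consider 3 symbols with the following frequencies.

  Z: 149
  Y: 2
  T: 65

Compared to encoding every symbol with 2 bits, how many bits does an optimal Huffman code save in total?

Fixed-length: 2 bits × 216 symbols = 432 bits.
Huffman merges:
combine Y(2), T(65) → 67
combine 67, Z(149) → 216
Huffman total = 67 + 216 = 283 bits.
Saving = 432 − 283 = 149 bits.

149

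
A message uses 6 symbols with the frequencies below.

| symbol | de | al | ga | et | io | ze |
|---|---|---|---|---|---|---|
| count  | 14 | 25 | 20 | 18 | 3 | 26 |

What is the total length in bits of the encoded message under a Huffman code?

264

Merge the two smallest weights repeatedly:
io(3) + de(14) → 17
17 + et(18) → 35
ga(20) + al(25) → 45
ze(26) + 35 → 61
45 + 61 → 106
Total encoded bits = sum of merged weights = 17 + 35 + 45 + 61 + 106 = 264.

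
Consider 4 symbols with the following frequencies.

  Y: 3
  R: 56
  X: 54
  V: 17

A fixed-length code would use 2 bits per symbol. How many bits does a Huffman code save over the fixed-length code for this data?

Fixed-length: 2 bits × 130 symbols = 260 bits.
Huffman merges:
Y(3) + V(17) → 20
20 + X(54) → 74
R(56) + 74 → 130
Huffman total = 20 + 74 + 130 = 224 bits.
Saving = 260 − 224 = 36 bits.

36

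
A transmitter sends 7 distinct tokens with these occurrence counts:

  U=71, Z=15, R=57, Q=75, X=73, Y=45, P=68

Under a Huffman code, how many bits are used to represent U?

Build the tree from the bottom:
combine Z(15), Y(45) → 60
combine R(57), 60 → 117
combine P(68), U(71) → 139
combine X(73), Q(75) → 148
combine 117, 139 → 256
combine 148, 256 → 404
The subtree containing U is merged 3 times, so code length = 3.

3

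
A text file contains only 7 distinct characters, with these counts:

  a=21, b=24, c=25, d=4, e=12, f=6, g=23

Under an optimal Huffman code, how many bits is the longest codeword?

Merge the two lowest-weight nodes at each step:
combine d(4), f(6) → 10
combine 10, e(12) → 22
combine a(21), 22 → 43
combine g(23), b(24) → 47
combine c(25), 43 → 68
combine 47, 68 → 115
Maximum depth reached is 5.

5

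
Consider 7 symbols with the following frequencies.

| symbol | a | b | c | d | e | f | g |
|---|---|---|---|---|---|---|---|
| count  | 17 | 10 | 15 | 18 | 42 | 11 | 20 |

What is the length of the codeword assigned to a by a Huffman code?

3

Build the tree from the bottom:
b(10) + f(11) → 21
c(15) + a(17) → 32
d(18) + g(20) → 38
21 + 32 → 53
38 + e(42) → 80
53 + 80 → 133
a sits 3 levels below the root, so its codeword is 3 bits.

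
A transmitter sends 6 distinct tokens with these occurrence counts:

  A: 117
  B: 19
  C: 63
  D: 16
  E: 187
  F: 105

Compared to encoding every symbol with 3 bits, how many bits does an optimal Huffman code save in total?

374

Fixed-length: 3 bits × 507 symbols = 1521 bits.
Huffman merges:
merge D(16) and B(19): 35
merge 35 and C(63): 98
merge 98 and F(105): 203
merge A(117) and E(187): 304
merge 203 and 304: 507
Huffman total = 35 + 98 + 203 + 304 + 507 = 1147 bits.
Saving = 1521 − 1147 = 374 bits.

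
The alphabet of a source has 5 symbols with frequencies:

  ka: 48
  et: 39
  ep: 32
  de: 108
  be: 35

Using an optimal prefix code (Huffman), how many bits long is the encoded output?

Build the Huffman tree bottom-up:
merge ep(32) and be(35): 67
merge et(39) and ka(48): 87
merge 67 and 87: 154
merge de(108) and 154: 262
Total encoded bits = sum of merged weights = 67 + 87 + 154 + 262 = 570.

570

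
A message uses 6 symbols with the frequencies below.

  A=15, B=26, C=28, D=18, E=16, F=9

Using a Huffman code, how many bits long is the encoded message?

282

Merge the two smallest weights repeatedly:
merge F(9) and A(15): 24
merge E(16) and D(18): 34
merge 24 and B(26): 50
merge C(28) and 34: 62
merge 50 and 62: 112
Total encoded bits = sum of merged weights = 24 + 34 + 50 + 62 + 112 = 282.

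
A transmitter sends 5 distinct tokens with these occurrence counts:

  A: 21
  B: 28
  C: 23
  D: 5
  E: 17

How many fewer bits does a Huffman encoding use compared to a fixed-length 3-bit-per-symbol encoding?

Fixed-length: 3 bits × 94 symbols = 282 bits.
Huffman merges:
combine D(5), E(17) → 22
combine A(21), 22 → 43
combine C(23), B(28) → 51
combine 43, 51 → 94
Huffman total = 22 + 43 + 51 + 94 = 210 bits.
Saving = 282 − 210 = 72 bits.

72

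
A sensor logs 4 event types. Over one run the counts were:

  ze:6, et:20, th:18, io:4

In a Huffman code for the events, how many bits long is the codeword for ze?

3

Huffman merges, smallest pair first:
io(4) + ze(6) → 10
10 + th(18) → 28
et(20) + 28 → 48
ze's leaf is at depth 3, giving a 3-bit codeword.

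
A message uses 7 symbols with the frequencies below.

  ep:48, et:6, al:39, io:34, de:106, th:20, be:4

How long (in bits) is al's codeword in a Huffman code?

Huffman merges, smallest pair first:
combine be(4), et(6) → 10
combine 10, th(20) → 30
combine 30, io(34) → 64
combine al(39), ep(48) → 87
combine 64, 87 → 151
combine de(106), 151 → 257
al's leaf is at depth 3, giving a 3-bit codeword.

3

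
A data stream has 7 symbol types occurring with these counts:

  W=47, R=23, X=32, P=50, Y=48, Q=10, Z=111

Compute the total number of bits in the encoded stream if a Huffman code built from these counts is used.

835

Greedily combine the two least-frequent nodes:
combine Q(10), R(23) → 33
combine X(32), 33 → 65
combine W(47), Y(48) → 95
combine P(50), 65 → 115
combine 95, Z(111) → 206
combine 115, 206 → 321
Each symbol's bit-cost is frequency × depth; summing gives 835 bits (equivalently 33 + 65 + 95 + 115 + 206 + 321).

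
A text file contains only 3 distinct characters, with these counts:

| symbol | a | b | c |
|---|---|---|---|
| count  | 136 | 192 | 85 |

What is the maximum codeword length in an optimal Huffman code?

Merge the two lowest-weight nodes at each step:
merge c(85) and a(136): 221
merge b(192) and 221: 413
The rarest symbols sit at the bottom; the longest codeword is 2 bits.

2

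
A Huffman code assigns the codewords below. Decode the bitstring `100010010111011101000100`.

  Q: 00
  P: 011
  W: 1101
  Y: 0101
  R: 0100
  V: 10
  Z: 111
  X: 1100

Read left to right; each codeword is recognised as soon as it completes (prefix code):
  10→V | 00→Q | 10→V | 0101→Y | 1101→W | 1101→W | 00→Q | 0100→R
Decoded message: VQVYWWQR

VQVYWWQR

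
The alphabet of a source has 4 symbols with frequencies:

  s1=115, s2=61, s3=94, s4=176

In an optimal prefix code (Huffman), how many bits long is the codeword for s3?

Huffman merges, smallest pair first:
s2(61) + s3(94) → 155
s1(115) + 155 → 270
s4(176) + 270 → 446
The subtree containing s3 is merged 3 times, so code length = 3.

3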